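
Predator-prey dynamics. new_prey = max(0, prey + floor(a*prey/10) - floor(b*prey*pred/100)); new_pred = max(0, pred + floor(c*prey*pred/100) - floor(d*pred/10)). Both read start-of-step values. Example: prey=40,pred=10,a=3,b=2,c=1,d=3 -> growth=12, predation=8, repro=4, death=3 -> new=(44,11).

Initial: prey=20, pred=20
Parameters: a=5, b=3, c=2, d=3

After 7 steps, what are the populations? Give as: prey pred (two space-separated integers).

Step 1: prey: 20+10-12=18; pred: 20+8-6=22
Step 2: prey: 18+9-11=16; pred: 22+7-6=23
Step 3: prey: 16+8-11=13; pred: 23+7-6=24
Step 4: prey: 13+6-9=10; pred: 24+6-7=23
Step 5: prey: 10+5-6=9; pred: 23+4-6=21
Step 6: prey: 9+4-5=8; pred: 21+3-6=18
Step 7: prey: 8+4-4=8; pred: 18+2-5=15

Answer: 8 15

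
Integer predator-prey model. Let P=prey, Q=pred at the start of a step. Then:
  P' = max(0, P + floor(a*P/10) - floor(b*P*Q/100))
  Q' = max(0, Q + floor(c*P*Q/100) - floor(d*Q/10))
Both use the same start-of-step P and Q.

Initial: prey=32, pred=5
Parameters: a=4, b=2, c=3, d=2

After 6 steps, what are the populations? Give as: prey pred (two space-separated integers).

Step 1: prey: 32+12-3=41; pred: 5+4-1=8
Step 2: prey: 41+16-6=51; pred: 8+9-1=16
Step 3: prey: 51+20-16=55; pred: 16+24-3=37
Step 4: prey: 55+22-40=37; pred: 37+61-7=91
Step 5: prey: 37+14-67=0; pred: 91+101-18=174
Step 6: prey: 0+0-0=0; pred: 174+0-34=140

Answer: 0 140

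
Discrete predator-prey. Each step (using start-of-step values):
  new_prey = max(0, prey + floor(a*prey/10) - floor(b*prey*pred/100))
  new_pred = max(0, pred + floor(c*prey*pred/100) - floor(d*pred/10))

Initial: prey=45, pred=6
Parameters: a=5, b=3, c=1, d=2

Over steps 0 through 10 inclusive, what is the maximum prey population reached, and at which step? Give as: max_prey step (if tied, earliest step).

Answer: 97 4

Derivation:
Step 1: prey: 45+22-8=59; pred: 6+2-1=7
Step 2: prey: 59+29-12=76; pred: 7+4-1=10
Step 3: prey: 76+38-22=92; pred: 10+7-2=15
Step 4: prey: 92+46-41=97; pred: 15+13-3=25
Step 5: prey: 97+48-72=73; pred: 25+24-5=44
Step 6: prey: 73+36-96=13; pred: 44+32-8=68
Step 7: prey: 13+6-26=0; pred: 68+8-13=63
Step 8: prey: 0+0-0=0; pred: 63+0-12=51
Step 9: prey: 0+0-0=0; pred: 51+0-10=41
Step 10: prey: 0+0-0=0; pred: 41+0-8=33
Max prey = 97 at step 4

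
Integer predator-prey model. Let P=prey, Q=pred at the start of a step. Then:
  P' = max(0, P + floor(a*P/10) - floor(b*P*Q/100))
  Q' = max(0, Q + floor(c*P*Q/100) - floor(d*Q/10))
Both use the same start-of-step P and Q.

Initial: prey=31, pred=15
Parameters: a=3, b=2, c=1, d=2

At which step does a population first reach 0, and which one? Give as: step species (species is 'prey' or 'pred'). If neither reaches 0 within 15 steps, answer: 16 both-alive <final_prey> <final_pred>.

Step 1: prey: 31+9-9=31; pred: 15+4-3=16
Step 2: prey: 31+9-9=31; pred: 16+4-3=17
Step 3: prey: 31+9-10=30; pred: 17+5-3=19
Step 4: prey: 30+9-11=28; pred: 19+5-3=21
Step 5: prey: 28+8-11=25; pred: 21+5-4=22
Step 6: prey: 25+7-11=21; pred: 22+5-4=23
Step 7: prey: 21+6-9=18; pred: 23+4-4=23
Step 8: prey: 18+5-8=15; pred: 23+4-4=23
Step 9: prey: 15+4-6=13; pred: 23+3-4=22
Step 10: prey: 13+3-5=11; pred: 22+2-4=20
Step 11: prey: 11+3-4=10; pred: 20+2-4=18
Step 12: prey: 10+3-3=10; pred: 18+1-3=16
Step 13: prey: 10+3-3=10; pred: 16+1-3=14
Step 14: prey: 10+3-2=11; pred: 14+1-2=13
Step 15: prey: 11+3-2=12; pred: 13+1-2=12
No extinction within 15 steps

Answer: 16 both-alive 12 12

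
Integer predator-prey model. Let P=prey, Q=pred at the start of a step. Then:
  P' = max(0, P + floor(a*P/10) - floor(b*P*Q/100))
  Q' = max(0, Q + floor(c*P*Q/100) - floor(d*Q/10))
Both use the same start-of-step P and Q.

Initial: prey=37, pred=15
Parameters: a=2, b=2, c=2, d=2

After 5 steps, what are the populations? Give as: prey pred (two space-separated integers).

Answer: 1 40

Derivation:
Step 1: prey: 37+7-11=33; pred: 15+11-3=23
Step 2: prey: 33+6-15=24; pred: 23+15-4=34
Step 3: prey: 24+4-16=12; pred: 34+16-6=44
Step 4: prey: 12+2-10=4; pred: 44+10-8=46
Step 5: prey: 4+0-3=1; pred: 46+3-9=40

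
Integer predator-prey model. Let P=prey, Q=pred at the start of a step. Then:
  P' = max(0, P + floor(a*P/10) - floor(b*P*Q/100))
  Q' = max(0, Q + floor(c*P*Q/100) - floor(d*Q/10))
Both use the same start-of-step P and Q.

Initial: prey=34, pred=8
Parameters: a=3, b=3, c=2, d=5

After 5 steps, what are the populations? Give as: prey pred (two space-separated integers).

Step 1: prey: 34+10-8=36; pred: 8+5-4=9
Step 2: prey: 36+10-9=37; pred: 9+6-4=11
Step 3: prey: 37+11-12=36; pred: 11+8-5=14
Step 4: prey: 36+10-15=31; pred: 14+10-7=17
Step 5: prey: 31+9-15=25; pred: 17+10-8=19

Answer: 25 19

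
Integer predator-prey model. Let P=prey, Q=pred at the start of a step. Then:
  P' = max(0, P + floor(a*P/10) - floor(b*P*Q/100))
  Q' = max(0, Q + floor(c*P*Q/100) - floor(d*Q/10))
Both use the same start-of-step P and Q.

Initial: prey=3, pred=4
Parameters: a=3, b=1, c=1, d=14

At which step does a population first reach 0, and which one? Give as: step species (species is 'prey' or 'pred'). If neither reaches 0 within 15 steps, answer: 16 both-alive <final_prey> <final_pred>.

Step 1: prey: 3+0-0=3; pred: 4+0-5=0
First extinction: pred at step 1

Answer: 1 pred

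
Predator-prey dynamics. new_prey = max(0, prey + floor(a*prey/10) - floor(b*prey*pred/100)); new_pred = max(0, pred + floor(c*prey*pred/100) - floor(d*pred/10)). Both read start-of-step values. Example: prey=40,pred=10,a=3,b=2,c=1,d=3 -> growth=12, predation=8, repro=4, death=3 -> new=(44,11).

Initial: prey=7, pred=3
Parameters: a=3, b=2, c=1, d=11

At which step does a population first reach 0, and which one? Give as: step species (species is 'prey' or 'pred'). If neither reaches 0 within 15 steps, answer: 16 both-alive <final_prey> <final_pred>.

Step 1: prey: 7+2-0=9; pred: 3+0-3=0
First extinction: pred at step 1

Answer: 1 pred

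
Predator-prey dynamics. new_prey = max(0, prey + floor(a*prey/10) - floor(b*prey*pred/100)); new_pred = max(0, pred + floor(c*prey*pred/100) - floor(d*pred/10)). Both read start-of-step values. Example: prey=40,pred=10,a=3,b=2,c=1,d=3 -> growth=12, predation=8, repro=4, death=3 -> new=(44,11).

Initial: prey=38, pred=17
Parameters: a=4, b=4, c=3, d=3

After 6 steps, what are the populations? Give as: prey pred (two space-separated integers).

Step 1: prey: 38+15-25=28; pred: 17+19-5=31
Step 2: prey: 28+11-34=5; pred: 31+26-9=48
Step 3: prey: 5+2-9=0; pred: 48+7-14=41
Step 4: prey: 0+0-0=0; pred: 41+0-12=29
Step 5: prey: 0+0-0=0; pred: 29+0-8=21
Step 6: prey: 0+0-0=0; pred: 21+0-6=15

Answer: 0 15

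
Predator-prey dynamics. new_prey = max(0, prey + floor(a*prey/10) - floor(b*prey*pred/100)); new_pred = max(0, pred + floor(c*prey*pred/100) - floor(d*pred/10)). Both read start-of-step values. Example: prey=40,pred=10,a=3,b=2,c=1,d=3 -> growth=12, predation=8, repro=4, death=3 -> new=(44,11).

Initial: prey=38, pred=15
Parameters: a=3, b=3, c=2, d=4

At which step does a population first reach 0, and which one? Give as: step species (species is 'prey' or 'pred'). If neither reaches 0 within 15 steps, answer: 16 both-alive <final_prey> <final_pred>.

Step 1: prey: 38+11-17=32; pred: 15+11-6=20
Step 2: prey: 32+9-19=22; pred: 20+12-8=24
Step 3: prey: 22+6-15=13; pred: 24+10-9=25
Step 4: prey: 13+3-9=7; pred: 25+6-10=21
Step 5: prey: 7+2-4=5; pred: 21+2-8=15
Step 6: prey: 5+1-2=4; pred: 15+1-6=10
Step 7: prey: 4+1-1=4; pred: 10+0-4=6
Step 8: prey: 4+1-0=5; pred: 6+0-2=4
Step 9: prey: 5+1-0=6; pred: 4+0-1=3
Step 10: prey: 6+1-0=7; pred: 3+0-1=2
Step 11: prey: 7+2-0=9; pred: 2+0-0=2
Step 12: prey: 9+2-0=11; pred: 2+0-0=2
Step 13: prey: 11+3-0=14; pred: 2+0-0=2
Step 14: prey: 14+4-0=18; pred: 2+0-0=2
Step 15: prey: 18+5-1=22; pred: 2+0-0=2
No extinction within 15 steps

Answer: 16 both-alive 22 2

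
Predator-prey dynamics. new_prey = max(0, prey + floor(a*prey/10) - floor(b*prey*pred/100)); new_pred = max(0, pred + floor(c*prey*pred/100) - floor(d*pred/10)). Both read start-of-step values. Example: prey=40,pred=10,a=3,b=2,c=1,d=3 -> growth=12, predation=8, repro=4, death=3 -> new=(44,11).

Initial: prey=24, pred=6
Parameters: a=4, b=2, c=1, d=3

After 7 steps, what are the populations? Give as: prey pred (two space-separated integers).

Answer: 104 27

Derivation:
Step 1: prey: 24+9-2=31; pred: 6+1-1=6
Step 2: prey: 31+12-3=40; pred: 6+1-1=6
Step 3: prey: 40+16-4=52; pred: 6+2-1=7
Step 4: prey: 52+20-7=65; pred: 7+3-2=8
Step 5: prey: 65+26-10=81; pred: 8+5-2=11
Step 6: prey: 81+32-17=96; pred: 11+8-3=16
Step 7: prey: 96+38-30=104; pred: 16+15-4=27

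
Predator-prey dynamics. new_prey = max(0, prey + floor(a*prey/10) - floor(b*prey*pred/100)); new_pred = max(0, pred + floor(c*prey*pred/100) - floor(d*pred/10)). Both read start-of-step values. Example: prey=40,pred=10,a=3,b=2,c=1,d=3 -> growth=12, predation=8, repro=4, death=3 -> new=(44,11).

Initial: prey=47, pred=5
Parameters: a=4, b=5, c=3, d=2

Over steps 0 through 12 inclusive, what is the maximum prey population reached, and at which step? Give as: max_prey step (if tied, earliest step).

Answer: 54 1

Derivation:
Step 1: prey: 47+18-11=54; pred: 5+7-1=11
Step 2: prey: 54+21-29=46; pred: 11+17-2=26
Step 3: prey: 46+18-59=5; pred: 26+35-5=56
Step 4: prey: 5+2-14=0; pred: 56+8-11=53
Step 5: prey: 0+0-0=0; pred: 53+0-10=43
Step 6: prey: 0+0-0=0; pred: 43+0-8=35
Step 7: prey: 0+0-0=0; pred: 35+0-7=28
Step 8: prey: 0+0-0=0; pred: 28+0-5=23
Step 9: prey: 0+0-0=0; pred: 23+0-4=19
Step 10: prey: 0+0-0=0; pred: 19+0-3=16
Step 11: prey: 0+0-0=0; pred: 16+0-3=13
Step 12: prey: 0+0-0=0; pred: 13+0-2=11
Max prey = 54 at step 1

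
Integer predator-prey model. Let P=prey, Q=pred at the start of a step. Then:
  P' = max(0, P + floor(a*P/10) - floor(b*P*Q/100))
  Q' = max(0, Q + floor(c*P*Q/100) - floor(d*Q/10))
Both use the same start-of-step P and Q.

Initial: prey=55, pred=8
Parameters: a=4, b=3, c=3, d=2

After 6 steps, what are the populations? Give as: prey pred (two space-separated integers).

Step 1: prey: 55+22-13=64; pred: 8+13-1=20
Step 2: prey: 64+25-38=51; pred: 20+38-4=54
Step 3: prey: 51+20-82=0; pred: 54+82-10=126
Step 4: prey: 0+0-0=0; pred: 126+0-25=101
Step 5: prey: 0+0-0=0; pred: 101+0-20=81
Step 6: prey: 0+0-0=0; pred: 81+0-16=65

Answer: 0 65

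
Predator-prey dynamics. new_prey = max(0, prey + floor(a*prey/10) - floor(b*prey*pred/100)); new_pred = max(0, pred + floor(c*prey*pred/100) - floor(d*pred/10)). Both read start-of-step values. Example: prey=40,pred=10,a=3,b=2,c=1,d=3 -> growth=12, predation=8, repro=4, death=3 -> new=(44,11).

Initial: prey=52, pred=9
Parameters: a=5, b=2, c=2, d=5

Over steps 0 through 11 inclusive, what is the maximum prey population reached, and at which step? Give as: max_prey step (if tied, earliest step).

Answer: 84 2

Derivation:
Step 1: prey: 52+26-9=69; pred: 9+9-4=14
Step 2: prey: 69+34-19=84; pred: 14+19-7=26
Step 3: prey: 84+42-43=83; pred: 26+43-13=56
Step 4: prey: 83+41-92=32; pred: 56+92-28=120
Step 5: prey: 32+16-76=0; pred: 120+76-60=136
Step 6: prey: 0+0-0=0; pred: 136+0-68=68
Step 7: prey: 0+0-0=0; pred: 68+0-34=34
Step 8: prey: 0+0-0=0; pred: 34+0-17=17
Step 9: prey: 0+0-0=0; pred: 17+0-8=9
Step 10: prey: 0+0-0=0; pred: 9+0-4=5
Step 11: prey: 0+0-0=0; pred: 5+0-2=3
Max prey = 84 at step 2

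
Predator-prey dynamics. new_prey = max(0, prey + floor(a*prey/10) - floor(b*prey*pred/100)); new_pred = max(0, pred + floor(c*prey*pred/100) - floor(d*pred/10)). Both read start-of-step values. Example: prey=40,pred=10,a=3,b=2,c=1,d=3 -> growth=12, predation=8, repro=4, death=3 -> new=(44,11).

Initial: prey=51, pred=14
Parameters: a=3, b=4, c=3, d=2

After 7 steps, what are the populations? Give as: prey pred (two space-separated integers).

Answer: 0 23

Derivation:
Step 1: prey: 51+15-28=38; pred: 14+21-2=33
Step 2: prey: 38+11-50=0; pred: 33+37-6=64
Step 3: prey: 0+0-0=0; pred: 64+0-12=52
Step 4: prey: 0+0-0=0; pred: 52+0-10=42
Step 5: prey: 0+0-0=0; pred: 42+0-8=34
Step 6: prey: 0+0-0=0; pred: 34+0-6=28
Step 7: prey: 0+0-0=0; pred: 28+0-5=23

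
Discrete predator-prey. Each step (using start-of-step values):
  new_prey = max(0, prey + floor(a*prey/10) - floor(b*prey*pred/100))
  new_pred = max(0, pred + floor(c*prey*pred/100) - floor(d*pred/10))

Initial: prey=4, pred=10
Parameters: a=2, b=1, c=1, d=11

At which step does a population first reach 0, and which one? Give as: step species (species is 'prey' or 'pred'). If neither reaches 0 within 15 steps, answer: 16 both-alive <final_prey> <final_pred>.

Step 1: prey: 4+0-0=4; pred: 10+0-11=0
First extinction: pred at step 1

Answer: 1 pred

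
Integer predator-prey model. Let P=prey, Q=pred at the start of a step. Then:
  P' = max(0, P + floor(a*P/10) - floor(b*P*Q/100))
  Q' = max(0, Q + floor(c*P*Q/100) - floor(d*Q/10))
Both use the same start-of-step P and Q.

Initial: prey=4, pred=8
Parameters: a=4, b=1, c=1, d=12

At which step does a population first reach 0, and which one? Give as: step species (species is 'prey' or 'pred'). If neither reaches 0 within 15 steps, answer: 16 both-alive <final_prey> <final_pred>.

Step 1: prey: 4+1-0=5; pred: 8+0-9=0
First extinction: pred at step 1

Answer: 1 pred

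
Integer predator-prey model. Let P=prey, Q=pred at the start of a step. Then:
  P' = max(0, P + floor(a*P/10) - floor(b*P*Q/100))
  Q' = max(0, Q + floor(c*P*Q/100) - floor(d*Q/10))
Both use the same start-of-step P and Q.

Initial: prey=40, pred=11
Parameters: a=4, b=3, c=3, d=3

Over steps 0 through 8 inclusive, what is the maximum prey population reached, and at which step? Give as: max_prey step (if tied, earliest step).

Answer: 43 1

Derivation:
Step 1: prey: 40+16-13=43; pred: 11+13-3=21
Step 2: prey: 43+17-27=33; pred: 21+27-6=42
Step 3: prey: 33+13-41=5; pred: 42+41-12=71
Step 4: prey: 5+2-10=0; pred: 71+10-21=60
Step 5: prey: 0+0-0=0; pred: 60+0-18=42
Step 6: prey: 0+0-0=0; pred: 42+0-12=30
Step 7: prey: 0+0-0=0; pred: 30+0-9=21
Step 8: prey: 0+0-0=0; pred: 21+0-6=15
Max prey = 43 at step 1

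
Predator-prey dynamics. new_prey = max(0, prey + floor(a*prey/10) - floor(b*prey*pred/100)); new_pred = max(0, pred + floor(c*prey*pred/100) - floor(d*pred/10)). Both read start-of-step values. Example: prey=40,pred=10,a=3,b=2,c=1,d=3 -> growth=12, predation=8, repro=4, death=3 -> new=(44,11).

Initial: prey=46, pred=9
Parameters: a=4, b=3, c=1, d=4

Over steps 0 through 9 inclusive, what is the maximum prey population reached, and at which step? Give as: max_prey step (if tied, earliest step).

Step 1: prey: 46+18-12=52; pred: 9+4-3=10
Step 2: prey: 52+20-15=57; pred: 10+5-4=11
Step 3: prey: 57+22-18=61; pred: 11+6-4=13
Step 4: prey: 61+24-23=62; pred: 13+7-5=15
Step 5: prey: 62+24-27=59; pred: 15+9-6=18
Step 6: prey: 59+23-31=51; pred: 18+10-7=21
Step 7: prey: 51+20-32=39; pred: 21+10-8=23
Step 8: prey: 39+15-26=28; pred: 23+8-9=22
Step 9: prey: 28+11-18=21; pred: 22+6-8=20
Max prey = 62 at step 4

Answer: 62 4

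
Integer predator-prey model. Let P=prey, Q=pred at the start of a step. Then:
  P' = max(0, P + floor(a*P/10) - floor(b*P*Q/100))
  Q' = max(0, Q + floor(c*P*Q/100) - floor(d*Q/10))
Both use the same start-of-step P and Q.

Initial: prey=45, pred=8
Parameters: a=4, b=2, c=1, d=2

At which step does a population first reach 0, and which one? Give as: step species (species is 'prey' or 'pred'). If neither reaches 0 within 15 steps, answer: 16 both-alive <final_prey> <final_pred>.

Step 1: prey: 45+18-7=56; pred: 8+3-1=10
Step 2: prey: 56+22-11=67; pred: 10+5-2=13
Step 3: prey: 67+26-17=76; pred: 13+8-2=19
Step 4: prey: 76+30-28=78; pred: 19+14-3=30
Step 5: prey: 78+31-46=63; pred: 30+23-6=47
Step 6: prey: 63+25-59=29; pred: 47+29-9=67
Step 7: prey: 29+11-38=2; pred: 67+19-13=73
Step 8: prey: 2+0-2=0; pred: 73+1-14=60
First extinction: prey at step 8

Answer: 8 prey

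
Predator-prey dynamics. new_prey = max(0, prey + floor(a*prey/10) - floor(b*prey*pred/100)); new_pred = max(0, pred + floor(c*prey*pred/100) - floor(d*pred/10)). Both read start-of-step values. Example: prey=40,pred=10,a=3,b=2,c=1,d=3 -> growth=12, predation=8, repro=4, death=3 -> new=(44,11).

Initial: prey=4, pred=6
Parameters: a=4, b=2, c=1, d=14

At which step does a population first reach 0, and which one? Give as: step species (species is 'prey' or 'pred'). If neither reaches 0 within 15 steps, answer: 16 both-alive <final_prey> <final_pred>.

Answer: 1 pred

Derivation:
Step 1: prey: 4+1-0=5; pred: 6+0-8=0
First extinction: pred at step 1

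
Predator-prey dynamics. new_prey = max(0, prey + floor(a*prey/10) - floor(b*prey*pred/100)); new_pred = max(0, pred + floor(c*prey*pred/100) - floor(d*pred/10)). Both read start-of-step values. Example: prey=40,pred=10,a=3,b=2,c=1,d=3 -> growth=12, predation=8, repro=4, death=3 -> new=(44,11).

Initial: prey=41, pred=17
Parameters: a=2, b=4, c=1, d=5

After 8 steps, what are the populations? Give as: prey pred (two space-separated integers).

Step 1: prey: 41+8-27=22; pred: 17+6-8=15
Step 2: prey: 22+4-13=13; pred: 15+3-7=11
Step 3: prey: 13+2-5=10; pred: 11+1-5=7
Step 4: prey: 10+2-2=10; pred: 7+0-3=4
Step 5: prey: 10+2-1=11; pred: 4+0-2=2
Step 6: prey: 11+2-0=13; pred: 2+0-1=1
Step 7: prey: 13+2-0=15; pred: 1+0-0=1
Step 8: prey: 15+3-0=18; pred: 1+0-0=1

Answer: 18 1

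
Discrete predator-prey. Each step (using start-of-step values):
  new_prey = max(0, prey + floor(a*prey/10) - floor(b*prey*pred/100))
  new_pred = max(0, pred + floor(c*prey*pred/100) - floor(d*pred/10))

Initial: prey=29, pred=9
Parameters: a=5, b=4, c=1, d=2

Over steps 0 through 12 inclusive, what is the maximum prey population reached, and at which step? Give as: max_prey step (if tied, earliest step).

Step 1: prey: 29+14-10=33; pred: 9+2-1=10
Step 2: prey: 33+16-13=36; pred: 10+3-2=11
Step 3: prey: 36+18-15=39; pred: 11+3-2=12
Step 4: prey: 39+19-18=40; pred: 12+4-2=14
Step 5: prey: 40+20-22=38; pred: 14+5-2=17
Step 6: prey: 38+19-25=32; pred: 17+6-3=20
Step 7: prey: 32+16-25=23; pred: 20+6-4=22
Step 8: prey: 23+11-20=14; pred: 22+5-4=23
Step 9: prey: 14+7-12=9; pred: 23+3-4=22
Step 10: prey: 9+4-7=6; pred: 22+1-4=19
Step 11: prey: 6+3-4=5; pred: 19+1-3=17
Step 12: prey: 5+2-3=4; pred: 17+0-3=14
Max prey = 40 at step 4

Answer: 40 4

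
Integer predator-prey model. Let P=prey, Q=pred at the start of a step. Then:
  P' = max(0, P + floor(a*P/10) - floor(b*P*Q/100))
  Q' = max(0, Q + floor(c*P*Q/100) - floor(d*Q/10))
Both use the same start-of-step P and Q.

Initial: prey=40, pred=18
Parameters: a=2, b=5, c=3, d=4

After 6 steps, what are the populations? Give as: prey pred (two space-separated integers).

Answer: 0 5

Derivation:
Step 1: prey: 40+8-36=12; pred: 18+21-7=32
Step 2: prey: 12+2-19=0; pred: 32+11-12=31
Step 3: prey: 0+0-0=0; pred: 31+0-12=19
Step 4: prey: 0+0-0=0; pred: 19+0-7=12
Step 5: prey: 0+0-0=0; pred: 12+0-4=8
Step 6: prey: 0+0-0=0; pred: 8+0-3=5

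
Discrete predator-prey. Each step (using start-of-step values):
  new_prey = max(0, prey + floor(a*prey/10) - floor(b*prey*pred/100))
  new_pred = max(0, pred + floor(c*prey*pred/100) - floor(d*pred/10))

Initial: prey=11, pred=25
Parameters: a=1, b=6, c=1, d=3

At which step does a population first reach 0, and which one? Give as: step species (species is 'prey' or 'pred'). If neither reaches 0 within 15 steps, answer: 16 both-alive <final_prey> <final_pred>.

Answer: 1 prey

Derivation:
Step 1: prey: 11+1-16=0; pred: 25+2-7=20
First extinction: prey at step 1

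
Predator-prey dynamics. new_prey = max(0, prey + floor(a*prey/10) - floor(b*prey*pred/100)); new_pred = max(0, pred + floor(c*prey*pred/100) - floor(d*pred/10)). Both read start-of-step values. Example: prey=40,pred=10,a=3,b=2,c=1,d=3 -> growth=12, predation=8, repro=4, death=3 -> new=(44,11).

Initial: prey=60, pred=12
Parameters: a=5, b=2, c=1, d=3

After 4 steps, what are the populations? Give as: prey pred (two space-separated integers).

Step 1: prey: 60+30-14=76; pred: 12+7-3=16
Step 2: prey: 76+38-24=90; pred: 16+12-4=24
Step 3: prey: 90+45-43=92; pred: 24+21-7=38
Step 4: prey: 92+46-69=69; pred: 38+34-11=61

Answer: 69 61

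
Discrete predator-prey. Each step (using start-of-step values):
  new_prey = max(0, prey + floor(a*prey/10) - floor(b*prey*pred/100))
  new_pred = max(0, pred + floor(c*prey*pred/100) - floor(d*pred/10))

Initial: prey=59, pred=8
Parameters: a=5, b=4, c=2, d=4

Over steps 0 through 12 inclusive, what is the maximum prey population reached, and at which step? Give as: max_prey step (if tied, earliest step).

Step 1: prey: 59+29-18=70; pred: 8+9-3=14
Step 2: prey: 70+35-39=66; pred: 14+19-5=28
Step 3: prey: 66+33-73=26; pred: 28+36-11=53
Step 4: prey: 26+13-55=0; pred: 53+27-21=59
Step 5: prey: 0+0-0=0; pred: 59+0-23=36
Step 6: prey: 0+0-0=0; pred: 36+0-14=22
Step 7: prey: 0+0-0=0; pred: 22+0-8=14
Step 8: prey: 0+0-0=0; pred: 14+0-5=9
Step 9: prey: 0+0-0=0; pred: 9+0-3=6
Step 10: prey: 0+0-0=0; pred: 6+0-2=4
Step 11: prey: 0+0-0=0; pred: 4+0-1=3
Step 12: prey: 0+0-0=0; pred: 3+0-1=2
Max prey = 70 at step 1

Answer: 70 1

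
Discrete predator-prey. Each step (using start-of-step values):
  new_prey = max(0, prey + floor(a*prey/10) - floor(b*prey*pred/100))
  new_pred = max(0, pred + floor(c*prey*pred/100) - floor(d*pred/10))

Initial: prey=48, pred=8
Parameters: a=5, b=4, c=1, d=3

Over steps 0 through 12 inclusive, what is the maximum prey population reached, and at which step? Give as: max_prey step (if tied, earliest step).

Step 1: prey: 48+24-15=57; pred: 8+3-2=9
Step 2: prey: 57+28-20=65; pred: 9+5-2=12
Step 3: prey: 65+32-31=66; pred: 12+7-3=16
Step 4: prey: 66+33-42=57; pred: 16+10-4=22
Step 5: prey: 57+28-50=35; pred: 22+12-6=28
Step 6: prey: 35+17-39=13; pred: 28+9-8=29
Step 7: prey: 13+6-15=4; pred: 29+3-8=24
Step 8: prey: 4+2-3=3; pred: 24+0-7=17
Step 9: prey: 3+1-2=2; pred: 17+0-5=12
Step 10: prey: 2+1-0=3; pred: 12+0-3=9
Step 11: prey: 3+1-1=3; pred: 9+0-2=7
Step 12: prey: 3+1-0=4; pred: 7+0-2=5
Max prey = 66 at step 3

Answer: 66 3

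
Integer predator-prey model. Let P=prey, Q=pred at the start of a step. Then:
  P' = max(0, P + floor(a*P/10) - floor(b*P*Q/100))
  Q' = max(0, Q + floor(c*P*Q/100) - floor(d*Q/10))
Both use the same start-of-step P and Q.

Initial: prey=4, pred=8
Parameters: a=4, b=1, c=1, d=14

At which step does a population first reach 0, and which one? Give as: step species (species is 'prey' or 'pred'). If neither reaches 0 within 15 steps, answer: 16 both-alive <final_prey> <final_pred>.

Step 1: prey: 4+1-0=5; pred: 8+0-11=0
First extinction: pred at step 1

Answer: 1 pred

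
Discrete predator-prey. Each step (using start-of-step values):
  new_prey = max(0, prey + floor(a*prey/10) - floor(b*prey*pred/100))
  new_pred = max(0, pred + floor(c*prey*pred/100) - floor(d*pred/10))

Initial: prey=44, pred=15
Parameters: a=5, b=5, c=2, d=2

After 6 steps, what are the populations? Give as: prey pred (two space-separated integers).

Step 1: prey: 44+22-33=33; pred: 15+13-3=25
Step 2: prey: 33+16-41=8; pred: 25+16-5=36
Step 3: prey: 8+4-14=0; pred: 36+5-7=34
Step 4: prey: 0+0-0=0; pred: 34+0-6=28
Step 5: prey: 0+0-0=0; pred: 28+0-5=23
Step 6: prey: 0+0-0=0; pred: 23+0-4=19

Answer: 0 19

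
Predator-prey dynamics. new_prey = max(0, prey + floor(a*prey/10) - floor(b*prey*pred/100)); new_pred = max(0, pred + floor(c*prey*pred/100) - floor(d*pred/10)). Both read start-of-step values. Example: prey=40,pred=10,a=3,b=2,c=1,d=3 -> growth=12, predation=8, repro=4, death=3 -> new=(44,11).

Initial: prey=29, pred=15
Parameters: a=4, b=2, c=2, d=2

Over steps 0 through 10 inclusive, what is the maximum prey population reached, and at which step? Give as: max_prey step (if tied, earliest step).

Answer: 32 1

Derivation:
Step 1: prey: 29+11-8=32; pred: 15+8-3=20
Step 2: prey: 32+12-12=32; pred: 20+12-4=28
Step 3: prey: 32+12-17=27; pred: 28+17-5=40
Step 4: prey: 27+10-21=16; pred: 40+21-8=53
Step 5: prey: 16+6-16=6; pred: 53+16-10=59
Step 6: prey: 6+2-7=1; pred: 59+7-11=55
Step 7: prey: 1+0-1=0; pred: 55+1-11=45
Step 8: prey: 0+0-0=0; pred: 45+0-9=36
Step 9: prey: 0+0-0=0; pred: 36+0-7=29
Step 10: prey: 0+0-0=0; pred: 29+0-5=24
Max prey = 32 at step 1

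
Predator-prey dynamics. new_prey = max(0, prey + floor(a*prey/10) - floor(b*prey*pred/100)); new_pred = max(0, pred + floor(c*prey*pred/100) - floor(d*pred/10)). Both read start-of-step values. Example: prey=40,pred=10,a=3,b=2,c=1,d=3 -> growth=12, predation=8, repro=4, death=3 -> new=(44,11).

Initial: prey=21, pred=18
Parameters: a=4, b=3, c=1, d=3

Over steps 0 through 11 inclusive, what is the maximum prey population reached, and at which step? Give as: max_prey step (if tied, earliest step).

Answer: 56 11

Derivation:
Step 1: prey: 21+8-11=18; pred: 18+3-5=16
Step 2: prey: 18+7-8=17; pred: 16+2-4=14
Step 3: prey: 17+6-7=16; pred: 14+2-4=12
Step 4: prey: 16+6-5=17; pred: 12+1-3=10
Step 5: prey: 17+6-5=18; pred: 10+1-3=8
Step 6: prey: 18+7-4=21; pred: 8+1-2=7
Step 7: prey: 21+8-4=25; pred: 7+1-2=6
Step 8: prey: 25+10-4=31; pred: 6+1-1=6
Step 9: prey: 31+12-5=38; pred: 6+1-1=6
Step 10: prey: 38+15-6=47; pred: 6+2-1=7
Step 11: prey: 47+18-9=56; pred: 7+3-2=8
Max prey = 56 at step 11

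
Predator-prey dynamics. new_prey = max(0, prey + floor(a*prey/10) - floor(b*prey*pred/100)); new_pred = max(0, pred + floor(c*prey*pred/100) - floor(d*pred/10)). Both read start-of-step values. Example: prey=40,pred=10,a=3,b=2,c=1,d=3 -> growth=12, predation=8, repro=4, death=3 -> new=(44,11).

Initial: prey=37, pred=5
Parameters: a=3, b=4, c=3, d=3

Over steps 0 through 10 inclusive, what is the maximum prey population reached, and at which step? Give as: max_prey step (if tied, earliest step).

Answer: 41 1

Derivation:
Step 1: prey: 37+11-7=41; pred: 5+5-1=9
Step 2: prey: 41+12-14=39; pred: 9+11-2=18
Step 3: prey: 39+11-28=22; pred: 18+21-5=34
Step 4: prey: 22+6-29=0; pred: 34+22-10=46
Step 5: prey: 0+0-0=0; pred: 46+0-13=33
Step 6: prey: 0+0-0=0; pred: 33+0-9=24
Step 7: prey: 0+0-0=0; pred: 24+0-7=17
Step 8: prey: 0+0-0=0; pred: 17+0-5=12
Step 9: prey: 0+0-0=0; pred: 12+0-3=9
Step 10: prey: 0+0-0=0; pred: 9+0-2=7
Max prey = 41 at step 1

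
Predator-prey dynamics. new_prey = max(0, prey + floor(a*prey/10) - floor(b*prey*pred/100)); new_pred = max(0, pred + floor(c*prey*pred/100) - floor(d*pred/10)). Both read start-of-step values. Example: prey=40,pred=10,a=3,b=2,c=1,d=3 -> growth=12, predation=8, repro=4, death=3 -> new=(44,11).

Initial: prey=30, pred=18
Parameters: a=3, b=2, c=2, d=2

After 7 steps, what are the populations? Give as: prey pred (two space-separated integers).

Step 1: prey: 30+9-10=29; pred: 18+10-3=25
Step 2: prey: 29+8-14=23; pred: 25+14-5=34
Step 3: prey: 23+6-15=14; pred: 34+15-6=43
Step 4: prey: 14+4-12=6; pred: 43+12-8=47
Step 5: prey: 6+1-5=2; pred: 47+5-9=43
Step 6: prey: 2+0-1=1; pred: 43+1-8=36
Step 7: prey: 1+0-0=1; pred: 36+0-7=29

Answer: 1 29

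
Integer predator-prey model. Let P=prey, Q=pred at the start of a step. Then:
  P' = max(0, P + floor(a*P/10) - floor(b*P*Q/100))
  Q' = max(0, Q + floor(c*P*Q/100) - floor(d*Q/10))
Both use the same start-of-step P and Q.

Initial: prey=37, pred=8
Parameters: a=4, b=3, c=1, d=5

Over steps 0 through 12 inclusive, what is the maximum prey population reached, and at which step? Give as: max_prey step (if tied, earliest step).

Step 1: prey: 37+14-8=43; pred: 8+2-4=6
Step 2: prey: 43+17-7=53; pred: 6+2-3=5
Step 3: prey: 53+21-7=67; pred: 5+2-2=5
Step 4: prey: 67+26-10=83; pred: 5+3-2=6
Step 5: prey: 83+33-14=102; pred: 6+4-3=7
Step 6: prey: 102+40-21=121; pred: 7+7-3=11
Step 7: prey: 121+48-39=130; pred: 11+13-5=19
Step 8: prey: 130+52-74=108; pred: 19+24-9=34
Step 9: prey: 108+43-110=41; pred: 34+36-17=53
Step 10: prey: 41+16-65=0; pred: 53+21-26=48
Step 11: prey: 0+0-0=0; pred: 48+0-24=24
Step 12: prey: 0+0-0=0; pred: 24+0-12=12
Max prey = 130 at step 7

Answer: 130 7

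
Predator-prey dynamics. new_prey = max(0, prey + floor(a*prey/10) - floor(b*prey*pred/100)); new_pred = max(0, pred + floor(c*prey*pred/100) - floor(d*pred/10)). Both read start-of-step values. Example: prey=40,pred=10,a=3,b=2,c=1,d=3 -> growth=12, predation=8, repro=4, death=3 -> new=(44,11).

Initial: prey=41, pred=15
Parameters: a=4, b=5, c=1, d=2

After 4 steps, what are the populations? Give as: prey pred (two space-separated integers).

Step 1: prey: 41+16-30=27; pred: 15+6-3=18
Step 2: prey: 27+10-24=13; pred: 18+4-3=19
Step 3: prey: 13+5-12=6; pred: 19+2-3=18
Step 4: prey: 6+2-5=3; pred: 18+1-3=16

Answer: 3 16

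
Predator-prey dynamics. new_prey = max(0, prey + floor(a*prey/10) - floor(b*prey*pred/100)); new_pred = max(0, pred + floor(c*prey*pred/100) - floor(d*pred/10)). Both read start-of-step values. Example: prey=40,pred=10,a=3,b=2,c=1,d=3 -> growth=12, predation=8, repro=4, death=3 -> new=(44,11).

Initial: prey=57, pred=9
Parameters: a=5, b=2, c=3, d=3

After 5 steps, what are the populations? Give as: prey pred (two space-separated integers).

Step 1: prey: 57+28-10=75; pred: 9+15-2=22
Step 2: prey: 75+37-33=79; pred: 22+49-6=65
Step 3: prey: 79+39-102=16; pred: 65+154-19=200
Step 4: prey: 16+8-64=0; pred: 200+96-60=236
Step 5: prey: 0+0-0=0; pred: 236+0-70=166

Answer: 0 166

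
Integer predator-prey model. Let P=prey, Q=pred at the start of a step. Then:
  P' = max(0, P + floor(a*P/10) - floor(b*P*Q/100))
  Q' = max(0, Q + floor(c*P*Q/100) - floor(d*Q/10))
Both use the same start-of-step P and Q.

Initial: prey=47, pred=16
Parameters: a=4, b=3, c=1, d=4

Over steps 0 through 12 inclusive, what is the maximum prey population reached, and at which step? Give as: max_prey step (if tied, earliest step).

Answer: 55 12

Derivation:
Step 1: prey: 47+18-22=43; pred: 16+7-6=17
Step 2: prey: 43+17-21=39; pred: 17+7-6=18
Step 3: prey: 39+15-21=33; pred: 18+7-7=18
Step 4: prey: 33+13-17=29; pred: 18+5-7=16
Step 5: prey: 29+11-13=27; pred: 16+4-6=14
Step 6: prey: 27+10-11=26; pred: 14+3-5=12
Step 7: prey: 26+10-9=27; pred: 12+3-4=11
Step 8: prey: 27+10-8=29; pred: 11+2-4=9
Step 9: prey: 29+11-7=33; pred: 9+2-3=8
Step 10: prey: 33+13-7=39; pred: 8+2-3=7
Step 11: prey: 39+15-8=46; pred: 7+2-2=7
Step 12: prey: 46+18-9=55; pred: 7+3-2=8
Max prey = 55 at step 12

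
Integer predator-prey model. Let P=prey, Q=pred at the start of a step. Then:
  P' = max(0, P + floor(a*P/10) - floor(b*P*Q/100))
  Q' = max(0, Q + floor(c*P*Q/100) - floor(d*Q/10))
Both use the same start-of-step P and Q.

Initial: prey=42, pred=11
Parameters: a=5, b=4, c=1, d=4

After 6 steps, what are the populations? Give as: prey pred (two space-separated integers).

Answer: 42 17

Derivation:
Step 1: prey: 42+21-18=45; pred: 11+4-4=11
Step 2: prey: 45+22-19=48; pred: 11+4-4=11
Step 3: prey: 48+24-21=51; pred: 11+5-4=12
Step 4: prey: 51+25-24=52; pred: 12+6-4=14
Step 5: prey: 52+26-29=49; pred: 14+7-5=16
Step 6: prey: 49+24-31=42; pred: 16+7-6=17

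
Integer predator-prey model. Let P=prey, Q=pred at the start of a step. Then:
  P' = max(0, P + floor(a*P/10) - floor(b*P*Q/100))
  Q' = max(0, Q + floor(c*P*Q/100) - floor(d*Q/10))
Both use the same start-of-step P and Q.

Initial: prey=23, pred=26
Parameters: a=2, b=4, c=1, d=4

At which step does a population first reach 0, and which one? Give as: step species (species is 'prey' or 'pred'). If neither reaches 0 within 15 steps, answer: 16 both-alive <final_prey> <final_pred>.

Answer: 16 both-alive 1 2

Derivation:
Step 1: prey: 23+4-23=4; pred: 26+5-10=21
Step 2: prey: 4+0-3=1; pred: 21+0-8=13
Step 3: prey: 1+0-0=1; pred: 13+0-5=8
Step 4: prey: 1+0-0=1; pred: 8+0-3=5
Step 5: prey: 1+0-0=1; pred: 5+0-2=3
Step 6: prey: 1+0-0=1; pred: 3+0-1=2
Step 7: prey: 1+0-0=1; pred: 2+0-0=2
Steps 8-15: state stable at prey=1, pred=2 (no change)
No extinction within 15 steps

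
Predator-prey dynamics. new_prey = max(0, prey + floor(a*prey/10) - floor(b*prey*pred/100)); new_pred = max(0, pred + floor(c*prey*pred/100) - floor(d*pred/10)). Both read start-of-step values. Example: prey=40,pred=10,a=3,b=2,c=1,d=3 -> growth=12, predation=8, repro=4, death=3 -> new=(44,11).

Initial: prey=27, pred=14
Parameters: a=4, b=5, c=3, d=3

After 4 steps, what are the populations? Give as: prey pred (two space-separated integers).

Step 1: prey: 27+10-18=19; pred: 14+11-4=21
Step 2: prey: 19+7-19=7; pred: 21+11-6=26
Step 3: prey: 7+2-9=0; pred: 26+5-7=24
Step 4: prey: 0+0-0=0; pred: 24+0-7=17

Answer: 0 17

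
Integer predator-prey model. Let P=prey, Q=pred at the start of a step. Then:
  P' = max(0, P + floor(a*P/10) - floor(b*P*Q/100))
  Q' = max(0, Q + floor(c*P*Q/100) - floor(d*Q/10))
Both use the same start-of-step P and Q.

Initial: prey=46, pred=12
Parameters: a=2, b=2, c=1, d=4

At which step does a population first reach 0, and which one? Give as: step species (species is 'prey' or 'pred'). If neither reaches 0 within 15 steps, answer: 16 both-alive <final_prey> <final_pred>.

Step 1: prey: 46+9-11=44; pred: 12+5-4=13
Step 2: prey: 44+8-11=41; pred: 13+5-5=13
Step 3: prey: 41+8-10=39; pred: 13+5-5=13
Step 4: prey: 39+7-10=36; pred: 13+5-5=13
Step 5: prey: 36+7-9=34; pred: 13+4-5=12
Step 6: prey: 34+6-8=32; pred: 12+4-4=12
Step 7: prey: 32+6-7=31; pred: 12+3-4=11
Step 8: prey: 31+6-6=31; pred: 11+3-4=10
Step 9: prey: 31+6-6=31; pred: 10+3-4=9
Step 10: prey: 31+6-5=32; pred: 9+2-3=8
Step 11: prey: 32+6-5=33; pred: 8+2-3=7
Step 12: prey: 33+6-4=35; pred: 7+2-2=7
Step 13: prey: 35+7-4=38; pred: 7+2-2=7
Step 14: prey: 38+7-5=40; pred: 7+2-2=7
Step 15: prey: 40+8-5=43; pred: 7+2-2=7
No extinction within 15 steps

Answer: 16 both-alive 43 7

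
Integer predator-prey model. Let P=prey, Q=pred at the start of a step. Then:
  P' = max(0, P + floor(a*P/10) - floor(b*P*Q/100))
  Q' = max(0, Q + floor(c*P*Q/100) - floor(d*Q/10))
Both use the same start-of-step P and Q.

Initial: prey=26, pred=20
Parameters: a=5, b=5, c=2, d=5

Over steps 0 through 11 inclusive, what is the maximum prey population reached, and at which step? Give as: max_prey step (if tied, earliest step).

Step 1: prey: 26+13-26=13; pred: 20+10-10=20
Step 2: prey: 13+6-13=6; pred: 20+5-10=15
Step 3: prey: 6+3-4=5; pred: 15+1-7=9
Step 4: prey: 5+2-2=5; pred: 9+0-4=5
Step 5: prey: 5+2-1=6; pred: 5+0-2=3
Step 6: prey: 6+3-0=9; pred: 3+0-1=2
Step 7: prey: 9+4-0=13; pred: 2+0-1=1
Step 8: prey: 13+6-0=19; pred: 1+0-0=1
Step 9: prey: 19+9-0=28; pred: 1+0-0=1
Step 10: prey: 28+14-1=41; pred: 1+0-0=1
Step 11: prey: 41+20-2=59; pred: 1+0-0=1
Max prey = 59 at step 11

Answer: 59 11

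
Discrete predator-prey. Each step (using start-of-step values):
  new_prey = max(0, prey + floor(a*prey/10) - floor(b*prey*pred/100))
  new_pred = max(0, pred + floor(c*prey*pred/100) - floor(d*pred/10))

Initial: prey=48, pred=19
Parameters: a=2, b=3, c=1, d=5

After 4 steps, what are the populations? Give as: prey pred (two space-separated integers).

Answer: 12 6

Derivation:
Step 1: prey: 48+9-27=30; pred: 19+9-9=19
Step 2: prey: 30+6-17=19; pred: 19+5-9=15
Step 3: prey: 19+3-8=14; pred: 15+2-7=10
Step 4: prey: 14+2-4=12; pred: 10+1-5=6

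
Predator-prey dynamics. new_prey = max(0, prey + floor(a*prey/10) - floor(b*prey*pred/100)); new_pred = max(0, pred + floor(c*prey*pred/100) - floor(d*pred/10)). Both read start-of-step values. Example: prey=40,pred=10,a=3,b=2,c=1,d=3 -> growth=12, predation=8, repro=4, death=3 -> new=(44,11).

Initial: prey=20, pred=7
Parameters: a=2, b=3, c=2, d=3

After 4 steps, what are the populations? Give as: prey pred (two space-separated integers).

Answer: 20 7

Derivation:
Step 1: prey: 20+4-4=20; pred: 7+2-2=7
Step 2: prey: 20+4-4=20; pred: 7+2-2=7
Step 3: prey: 20+4-4=20; pred: 7+2-2=7
Step 4: prey: 20+4-4=20; pred: 7+2-2=7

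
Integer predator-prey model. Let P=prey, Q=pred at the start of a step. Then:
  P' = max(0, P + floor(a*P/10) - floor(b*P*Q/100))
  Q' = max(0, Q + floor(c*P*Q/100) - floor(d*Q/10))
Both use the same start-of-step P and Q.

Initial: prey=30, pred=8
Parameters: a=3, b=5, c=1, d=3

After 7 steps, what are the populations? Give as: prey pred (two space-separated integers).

Step 1: prey: 30+9-12=27; pred: 8+2-2=8
Step 2: prey: 27+8-10=25; pred: 8+2-2=8
Step 3: prey: 25+7-10=22; pred: 8+2-2=8
Step 4: prey: 22+6-8=20; pred: 8+1-2=7
Step 5: prey: 20+6-7=19; pred: 7+1-2=6
Step 6: prey: 19+5-5=19; pred: 6+1-1=6
Step 7: prey: 19+5-5=19; pred: 6+1-1=6

Answer: 19 6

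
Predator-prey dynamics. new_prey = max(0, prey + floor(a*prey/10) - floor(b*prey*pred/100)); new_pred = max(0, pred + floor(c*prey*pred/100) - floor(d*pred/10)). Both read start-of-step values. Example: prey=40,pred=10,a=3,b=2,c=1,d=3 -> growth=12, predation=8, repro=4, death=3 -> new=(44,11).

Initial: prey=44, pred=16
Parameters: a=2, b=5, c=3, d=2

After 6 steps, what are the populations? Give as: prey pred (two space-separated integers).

Step 1: prey: 44+8-35=17; pred: 16+21-3=34
Step 2: prey: 17+3-28=0; pred: 34+17-6=45
Step 3: prey: 0+0-0=0; pred: 45+0-9=36
Step 4: prey: 0+0-0=0; pred: 36+0-7=29
Step 5: prey: 0+0-0=0; pred: 29+0-5=24
Step 6: prey: 0+0-0=0; pred: 24+0-4=20

Answer: 0 20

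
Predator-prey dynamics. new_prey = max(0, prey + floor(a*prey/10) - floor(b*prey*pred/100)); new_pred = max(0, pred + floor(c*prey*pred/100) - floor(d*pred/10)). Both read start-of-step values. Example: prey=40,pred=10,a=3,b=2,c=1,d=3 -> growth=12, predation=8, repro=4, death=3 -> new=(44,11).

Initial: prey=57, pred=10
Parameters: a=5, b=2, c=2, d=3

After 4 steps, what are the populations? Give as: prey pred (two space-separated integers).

Answer: 0 180

Derivation:
Step 1: prey: 57+28-11=74; pred: 10+11-3=18
Step 2: prey: 74+37-26=85; pred: 18+26-5=39
Step 3: prey: 85+42-66=61; pred: 39+66-11=94
Step 4: prey: 61+30-114=0; pred: 94+114-28=180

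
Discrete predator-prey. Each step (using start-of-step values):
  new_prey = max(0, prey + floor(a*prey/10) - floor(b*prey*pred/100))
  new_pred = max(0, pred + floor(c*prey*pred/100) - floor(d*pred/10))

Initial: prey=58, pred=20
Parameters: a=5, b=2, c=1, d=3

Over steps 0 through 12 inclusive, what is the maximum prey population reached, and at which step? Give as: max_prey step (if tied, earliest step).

Step 1: prey: 58+29-23=64; pred: 20+11-6=25
Step 2: prey: 64+32-32=64; pred: 25+16-7=34
Step 3: prey: 64+32-43=53; pred: 34+21-10=45
Step 4: prey: 53+26-47=32; pred: 45+23-13=55
Step 5: prey: 32+16-35=13; pred: 55+17-16=56
Step 6: prey: 13+6-14=5; pred: 56+7-16=47
Step 7: prey: 5+2-4=3; pred: 47+2-14=35
Step 8: prey: 3+1-2=2; pred: 35+1-10=26
Step 9: prey: 2+1-1=2; pred: 26+0-7=19
Step 10: prey: 2+1-0=3; pred: 19+0-5=14
Step 11: prey: 3+1-0=4; pred: 14+0-4=10
Step 12: prey: 4+2-0=6; pred: 10+0-3=7
Max prey = 64 at step 1

Answer: 64 1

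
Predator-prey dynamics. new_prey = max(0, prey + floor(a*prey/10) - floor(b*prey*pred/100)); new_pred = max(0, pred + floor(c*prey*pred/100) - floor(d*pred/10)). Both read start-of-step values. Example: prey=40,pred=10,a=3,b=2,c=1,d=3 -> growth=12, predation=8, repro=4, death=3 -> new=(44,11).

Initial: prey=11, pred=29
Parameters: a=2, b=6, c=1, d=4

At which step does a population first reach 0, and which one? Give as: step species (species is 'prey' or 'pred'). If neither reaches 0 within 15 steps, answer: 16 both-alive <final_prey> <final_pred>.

Answer: 1 prey

Derivation:
Step 1: prey: 11+2-19=0; pred: 29+3-11=21
First extinction: prey at step 1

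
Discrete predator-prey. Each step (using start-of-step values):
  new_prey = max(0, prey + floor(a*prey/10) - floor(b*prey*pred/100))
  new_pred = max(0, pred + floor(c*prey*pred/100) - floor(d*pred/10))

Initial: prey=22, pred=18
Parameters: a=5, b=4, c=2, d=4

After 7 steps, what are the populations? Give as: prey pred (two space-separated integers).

Answer: 15 6

Derivation:
Step 1: prey: 22+11-15=18; pred: 18+7-7=18
Step 2: prey: 18+9-12=15; pred: 18+6-7=17
Step 3: prey: 15+7-10=12; pred: 17+5-6=16
Step 4: prey: 12+6-7=11; pred: 16+3-6=13
Step 5: prey: 11+5-5=11; pred: 13+2-5=10
Step 6: prey: 11+5-4=12; pred: 10+2-4=8
Step 7: prey: 12+6-3=15; pred: 8+1-3=6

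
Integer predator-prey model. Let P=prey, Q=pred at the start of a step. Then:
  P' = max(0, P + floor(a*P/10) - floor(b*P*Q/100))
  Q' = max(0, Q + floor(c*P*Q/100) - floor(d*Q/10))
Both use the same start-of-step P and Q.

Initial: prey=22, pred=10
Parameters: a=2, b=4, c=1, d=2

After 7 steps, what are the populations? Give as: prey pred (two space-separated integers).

Step 1: prey: 22+4-8=18; pred: 10+2-2=10
Step 2: prey: 18+3-7=14; pred: 10+1-2=9
Step 3: prey: 14+2-5=11; pred: 9+1-1=9
Step 4: prey: 11+2-3=10; pred: 9+0-1=8
Step 5: prey: 10+2-3=9; pred: 8+0-1=7
Step 6: prey: 9+1-2=8; pred: 7+0-1=6
Step 7: prey: 8+1-1=8; pred: 6+0-1=5

Answer: 8 5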